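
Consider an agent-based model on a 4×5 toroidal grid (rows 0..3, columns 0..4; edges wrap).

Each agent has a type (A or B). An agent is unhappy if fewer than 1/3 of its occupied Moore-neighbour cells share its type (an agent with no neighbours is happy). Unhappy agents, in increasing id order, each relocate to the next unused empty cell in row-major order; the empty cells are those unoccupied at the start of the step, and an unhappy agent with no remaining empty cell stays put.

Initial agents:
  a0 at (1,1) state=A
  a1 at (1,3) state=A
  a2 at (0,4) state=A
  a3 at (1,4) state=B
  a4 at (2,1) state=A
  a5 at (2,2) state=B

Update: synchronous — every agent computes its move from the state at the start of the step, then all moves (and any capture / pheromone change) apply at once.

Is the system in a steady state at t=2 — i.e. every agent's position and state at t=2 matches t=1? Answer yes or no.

yes

t=1: a0@(1,1):A a1@(1,3):A a2@(0,4):A a3@(0,0):B a4@(2,1):A a5@(0,1):B
t=2: (unchanged — steady state)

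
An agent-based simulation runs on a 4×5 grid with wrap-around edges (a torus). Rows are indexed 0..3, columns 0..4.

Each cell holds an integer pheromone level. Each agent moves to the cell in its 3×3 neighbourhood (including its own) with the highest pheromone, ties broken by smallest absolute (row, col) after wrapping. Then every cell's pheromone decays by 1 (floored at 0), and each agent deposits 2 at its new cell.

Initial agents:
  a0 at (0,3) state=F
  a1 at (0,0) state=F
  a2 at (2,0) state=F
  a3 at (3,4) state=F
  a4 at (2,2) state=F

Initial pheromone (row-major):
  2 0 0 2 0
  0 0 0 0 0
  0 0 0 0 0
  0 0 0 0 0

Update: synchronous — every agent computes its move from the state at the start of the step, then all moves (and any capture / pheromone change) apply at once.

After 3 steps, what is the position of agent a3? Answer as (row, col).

t=1: a0@(0,3) a1@(0,0) a2@(1,0) a3@(0,0) a4@(1,1) | pheromone: 5 0 0 3 0 / 2 2 0 0 0 / 0 0 0 0 0 / 0 0 0 0 0
t=2: a0@(0,3) a1@(0,0) a2@(0,0) a3@(0,0) a4@(0,0) | pheromone: 12 0 0 4 0 / 1 1 0 0 0 / 0 0 0 0 0 / 0 0 0 0 0
t=3: a0@(0,3) a1@(0,0) a2@(0,0) a3@(0,0) a4@(0,0) | pheromone: 19 0 0 5 0 / 0 0 0 0 0 / 0 0 0 0 0 / 0 0 0 0 0

(0, 0)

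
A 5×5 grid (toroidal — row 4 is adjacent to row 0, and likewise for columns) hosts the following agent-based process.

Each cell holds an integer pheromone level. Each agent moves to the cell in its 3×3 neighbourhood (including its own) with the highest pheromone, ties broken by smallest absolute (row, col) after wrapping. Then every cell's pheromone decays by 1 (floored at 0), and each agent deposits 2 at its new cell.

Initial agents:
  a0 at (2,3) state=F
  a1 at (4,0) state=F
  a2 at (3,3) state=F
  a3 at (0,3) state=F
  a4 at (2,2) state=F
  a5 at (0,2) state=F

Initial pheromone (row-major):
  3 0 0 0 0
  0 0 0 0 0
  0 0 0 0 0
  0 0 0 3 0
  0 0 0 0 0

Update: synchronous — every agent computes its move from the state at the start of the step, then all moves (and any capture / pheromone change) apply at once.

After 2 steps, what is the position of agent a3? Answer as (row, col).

(0, 1)

t=1: a0@(3,3) a1@(0,0) a2@(3,3) a3@(0,2) a4@(3,3) a5@(0,1) | pheromone: 4 2 2 0 0 / 0 0 0 0 0 / 0 0 0 0 0 / 0 0 0 8 0 / 0 0 0 0 0
t=2: a0@(3,3) a1@(0,0) a2@(3,3) a3@(0,1) a4@(3,3) a5@(0,0) | pheromone: 7 3 1 0 0 / 0 0 0 0 0 / 0 0 0 0 0 / 0 0 0 13 0 / 0 0 0 0 0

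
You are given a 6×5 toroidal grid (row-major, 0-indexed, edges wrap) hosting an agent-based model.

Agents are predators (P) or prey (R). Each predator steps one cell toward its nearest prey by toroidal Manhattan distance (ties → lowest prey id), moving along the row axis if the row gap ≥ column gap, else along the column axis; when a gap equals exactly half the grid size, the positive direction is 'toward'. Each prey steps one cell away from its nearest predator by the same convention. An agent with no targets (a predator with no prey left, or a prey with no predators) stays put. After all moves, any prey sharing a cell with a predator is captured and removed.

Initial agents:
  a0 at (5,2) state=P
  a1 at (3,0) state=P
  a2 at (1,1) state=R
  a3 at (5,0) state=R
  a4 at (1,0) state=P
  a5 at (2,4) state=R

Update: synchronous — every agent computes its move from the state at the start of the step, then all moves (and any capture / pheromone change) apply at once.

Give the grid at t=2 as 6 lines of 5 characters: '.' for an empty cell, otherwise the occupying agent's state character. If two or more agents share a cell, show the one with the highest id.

t=1: a0@(5,1):P a1@(4,0):P a2@(1,2):R a3@(5,4):R a4@(1,1):P a5@(1,4):R
t=2: a0@(5,0):P a1@(5,0):P a2@(1,3):R a3@(5,3):R a4@(1,2):P a5@(1,3):R

.....
..PR.
.....
.....
.....
P..R.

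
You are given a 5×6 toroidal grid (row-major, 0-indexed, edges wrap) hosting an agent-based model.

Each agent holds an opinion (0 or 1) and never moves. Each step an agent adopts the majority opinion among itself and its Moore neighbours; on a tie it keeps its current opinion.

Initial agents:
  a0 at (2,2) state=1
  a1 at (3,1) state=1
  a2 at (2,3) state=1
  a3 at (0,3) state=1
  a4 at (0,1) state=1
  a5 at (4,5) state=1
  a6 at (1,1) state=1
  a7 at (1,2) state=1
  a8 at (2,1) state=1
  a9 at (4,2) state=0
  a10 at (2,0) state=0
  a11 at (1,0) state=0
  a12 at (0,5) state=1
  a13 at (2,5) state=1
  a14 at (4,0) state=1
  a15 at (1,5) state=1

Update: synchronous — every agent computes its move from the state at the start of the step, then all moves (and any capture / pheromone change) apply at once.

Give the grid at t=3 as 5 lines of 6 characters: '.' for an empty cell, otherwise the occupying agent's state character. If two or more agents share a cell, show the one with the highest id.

.1.1.1
111..1
1111.1
.1....
1.1..1

t=1: a0@(2,2):1 a1@(3,1):1 a2@(2,3):1 a3@(0,3):1 a4@(0,1):1 a5@(4,5):1 a6@(1,1):1 a7@(1,2):1 a8@(2,1):1 a9@(4,2):1 a10@(2,0):1 a11@(1,0):1 a12@(0,5):1 a13@(2,5):1 a14@(4,0):1 a15@(1,5):1
t=2: (unchanged — steady state)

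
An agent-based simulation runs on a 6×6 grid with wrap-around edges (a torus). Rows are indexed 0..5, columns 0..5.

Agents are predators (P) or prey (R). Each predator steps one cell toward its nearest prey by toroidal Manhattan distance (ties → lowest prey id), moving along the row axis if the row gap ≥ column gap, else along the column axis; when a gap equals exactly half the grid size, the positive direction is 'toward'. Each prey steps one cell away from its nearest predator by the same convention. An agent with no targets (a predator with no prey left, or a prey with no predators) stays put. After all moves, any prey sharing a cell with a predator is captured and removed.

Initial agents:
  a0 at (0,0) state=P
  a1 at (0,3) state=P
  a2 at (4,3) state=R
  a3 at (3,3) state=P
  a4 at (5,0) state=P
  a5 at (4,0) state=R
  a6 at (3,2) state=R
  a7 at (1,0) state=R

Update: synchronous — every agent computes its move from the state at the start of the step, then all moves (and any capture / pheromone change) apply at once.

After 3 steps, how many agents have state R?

1

t=1: a0@(1,0):P a1@(5,3):P a3@(4,3):P a4@(4,0):P a5@(3,0):R a6@(3,1):R a7@(2,0):R
t=2: a0@(2,0):P a1@(4,3):P a3@(4,2):P a4@(3,0):P a6@(2,1):R
t=3: a0@(2,1):P a1@(3,3):P a3@(3,2):P a4@(2,0):P a6@(2,2):R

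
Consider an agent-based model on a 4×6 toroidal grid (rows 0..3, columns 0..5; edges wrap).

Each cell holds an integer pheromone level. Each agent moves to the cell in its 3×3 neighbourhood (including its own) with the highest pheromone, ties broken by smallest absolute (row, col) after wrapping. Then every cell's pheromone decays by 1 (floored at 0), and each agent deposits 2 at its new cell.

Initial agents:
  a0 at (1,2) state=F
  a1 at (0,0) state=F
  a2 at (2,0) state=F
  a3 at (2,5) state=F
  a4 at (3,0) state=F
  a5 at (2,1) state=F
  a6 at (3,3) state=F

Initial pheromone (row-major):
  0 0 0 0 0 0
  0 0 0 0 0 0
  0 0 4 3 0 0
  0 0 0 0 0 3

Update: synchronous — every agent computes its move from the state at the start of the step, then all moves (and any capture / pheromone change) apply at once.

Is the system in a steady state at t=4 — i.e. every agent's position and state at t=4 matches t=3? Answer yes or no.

yes

t=1: a0@(2,2) a1@(3,5) a2@(3,5) a3@(3,5) a4@(3,5) a5@(2,2) a6@(2,2) | pheromone: 0 0 0 0 0 0 / 0 0 0 0 0 0 / 0 0 9 2 0 0 / 0 0 0 0 0 10
t=2: a0@(2,2) a1@(3,5) a2@(3,5) a3@(3,5) a4@(3,5) a5@(2,2) a6@(2,2) | pheromone: 0 0 0 0 0 0 / 0 0 0 0 0 0 / 0 0 14 1 0 0 / 0 0 0 0 0 17
t=3: a0@(2,2) a1@(3,5) a2@(3,5) a3@(3,5) a4@(3,5) a5@(2,2) a6@(2,2) | pheromone: 0 0 0 0 0 0 / 0 0 0 0 0 0 / 0 0 19 0 0 0 / 0 0 0 0 0 24
t=4: a0@(2,2) a1@(3,5) a2@(3,5) a3@(3,5) a4@(3,5) a5@(2,2) a6@(2,2) | pheromone: 0 0 0 0 0 0 / 0 0 0 0 0 0 / 0 0 24 0 0 0 / 0 0 0 0 0 31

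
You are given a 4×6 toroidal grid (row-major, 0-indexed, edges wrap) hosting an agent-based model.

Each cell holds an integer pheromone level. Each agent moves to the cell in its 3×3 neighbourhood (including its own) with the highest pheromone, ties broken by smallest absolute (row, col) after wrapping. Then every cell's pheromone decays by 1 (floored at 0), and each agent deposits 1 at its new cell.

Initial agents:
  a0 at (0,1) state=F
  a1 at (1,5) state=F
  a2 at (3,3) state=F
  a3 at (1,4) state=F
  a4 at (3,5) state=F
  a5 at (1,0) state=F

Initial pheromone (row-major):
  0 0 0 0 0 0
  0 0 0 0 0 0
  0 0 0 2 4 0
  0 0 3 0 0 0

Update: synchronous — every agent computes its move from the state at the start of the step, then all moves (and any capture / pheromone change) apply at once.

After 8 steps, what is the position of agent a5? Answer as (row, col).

t=1: a0@(3,2) a1@(2,4) a2@(2,4) a3@(2,4) a4@(2,4) a5@(0,0) | pheromone: 1 0 0 0 0 0 / 0 0 0 0 0 0 / 0 0 0 1 7 0 / 0 0 3 0 0 0
t=2: a0@(3,2) a1@(2,4) a2@(2,4) a3@(2,4) a4@(2,4) a5@(0,0) | pheromone: 1 0 0 0 0 0 / 0 0 0 0 0 0 / 0 0 0 0 10 0 / 0 0 3 0 0 0
t=3: a0@(3,2) a1@(2,4) a2@(2,4) a3@(2,4) a4@(2,4) a5@(0,0) | pheromone: 1 0 0 0 0 0 / 0 0 0 0 0 0 / 0 0 0 0 13 0 / 0 0 3 0 0 0
t=4: a0@(3,2) a1@(2,4) a2@(2,4) a3@(2,4) a4@(2,4) a5@(0,0) | pheromone: 1 0 0 0 0 0 / 0 0 0 0 0 0 / 0 0 0 0 16 0 / 0 0 3 0 0 0
t=5: a0@(3,2) a1@(2,4) a2@(2,4) a3@(2,4) a4@(2,4) a5@(0,0) | pheromone: 1 0 0 0 0 0 / 0 0 0 0 0 0 / 0 0 0 0 19 0 / 0 0 3 0 0 0
t=6: a0@(3,2) a1@(2,4) a2@(2,4) a3@(2,4) a4@(2,4) a5@(0,0) | pheromone: 1 0 0 0 0 0 / 0 0 0 0 0 0 / 0 0 0 0 22 0 / 0 0 3 0 0 0
t=7: a0@(3,2) a1@(2,4) a2@(2,4) a3@(2,4) a4@(2,4) a5@(0,0) | pheromone: 1 0 0 0 0 0 / 0 0 0 0 0 0 / 0 0 0 0 25 0 / 0 0 3 0 0 0
t=8: a0@(3,2) a1@(2,4) a2@(2,4) a3@(2,4) a4@(2,4) a5@(0,0) | pheromone: 1 0 0 0 0 0 / 0 0 0 0 0 0 / 0 0 0 0 28 0 / 0 0 3 0 0 0

(0, 0)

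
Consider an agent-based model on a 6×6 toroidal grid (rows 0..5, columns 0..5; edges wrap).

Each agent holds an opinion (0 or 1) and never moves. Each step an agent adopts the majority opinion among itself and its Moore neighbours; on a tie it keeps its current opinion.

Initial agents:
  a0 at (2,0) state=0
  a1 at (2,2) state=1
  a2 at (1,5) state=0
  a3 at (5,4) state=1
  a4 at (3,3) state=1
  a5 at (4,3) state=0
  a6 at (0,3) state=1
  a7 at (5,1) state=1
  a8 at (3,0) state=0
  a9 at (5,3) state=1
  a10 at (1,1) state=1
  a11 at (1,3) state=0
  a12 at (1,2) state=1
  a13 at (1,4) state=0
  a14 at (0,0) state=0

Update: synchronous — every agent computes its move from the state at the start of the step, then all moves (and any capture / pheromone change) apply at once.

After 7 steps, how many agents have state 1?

t=1: a0@(2,0):0 a1@(2,2):1 a2@(1,5):0 a3@(5,4):1 a4@(3,3):1 a5@(4,3):1 a6@(0,3):1 a7@(5,1):1 a8@(3,0):0 a9@(5,3):1 a10@(1,1):1 a11@(1,3):1 a12@(1,2):1 a13@(1,4):0 a14@(0,0):0
t=2: (unchanged — steady state)

10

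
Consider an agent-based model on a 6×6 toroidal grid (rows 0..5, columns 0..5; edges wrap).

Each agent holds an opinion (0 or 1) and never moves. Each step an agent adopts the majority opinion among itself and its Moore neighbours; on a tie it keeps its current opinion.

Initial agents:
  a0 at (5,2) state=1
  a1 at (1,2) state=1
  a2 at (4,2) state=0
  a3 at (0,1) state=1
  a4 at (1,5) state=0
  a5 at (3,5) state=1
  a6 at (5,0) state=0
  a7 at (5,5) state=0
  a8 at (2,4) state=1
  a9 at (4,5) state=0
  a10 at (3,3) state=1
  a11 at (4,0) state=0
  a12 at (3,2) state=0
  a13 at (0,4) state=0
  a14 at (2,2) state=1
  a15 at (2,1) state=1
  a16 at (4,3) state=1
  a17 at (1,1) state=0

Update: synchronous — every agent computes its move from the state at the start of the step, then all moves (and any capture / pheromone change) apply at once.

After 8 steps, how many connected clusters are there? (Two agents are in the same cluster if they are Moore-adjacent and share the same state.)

t=1: a0@(5,2):1 a1@(1,2):1 a2@(4,2):1 a3@(0,1):1 a4@(1,5):0 a5@(3,5):1 a6@(5,0):0 a7@(5,5):0 a8@(2,4):1 a9@(4,5):0 a10@(3,3):1 a11@(4,0):0 a12@(3,2):1 a13@(0,4):0 a14@(2,2):1 a15@(2,1):1 a16@(4,3):1 a17@(1,1):1
t=2: (unchanged — steady state)

2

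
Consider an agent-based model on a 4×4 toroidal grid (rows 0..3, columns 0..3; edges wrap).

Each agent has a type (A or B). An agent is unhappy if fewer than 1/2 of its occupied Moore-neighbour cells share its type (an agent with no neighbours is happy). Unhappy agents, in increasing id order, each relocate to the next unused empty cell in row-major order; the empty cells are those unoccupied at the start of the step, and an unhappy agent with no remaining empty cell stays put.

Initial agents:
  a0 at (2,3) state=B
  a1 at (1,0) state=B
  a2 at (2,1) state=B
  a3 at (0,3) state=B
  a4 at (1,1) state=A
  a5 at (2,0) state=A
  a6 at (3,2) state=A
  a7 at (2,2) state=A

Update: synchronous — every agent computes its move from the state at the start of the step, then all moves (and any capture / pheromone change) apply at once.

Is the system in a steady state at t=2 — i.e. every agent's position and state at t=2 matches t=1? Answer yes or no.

t=1: a0@(0,0):B a1@(1,0):B a2@(0,1):B a3@(0,3):B a4@(1,1):A a5@(0,2):A a6@(1,2):A a7@(2,2):A
t=2: a0@(0,0):B a1@(1,0):B a2@(1,3):B a3@(0,3):B a4@(1,1):A a5@(0,2):A a6@(1,2):A a7@(2,2):A

no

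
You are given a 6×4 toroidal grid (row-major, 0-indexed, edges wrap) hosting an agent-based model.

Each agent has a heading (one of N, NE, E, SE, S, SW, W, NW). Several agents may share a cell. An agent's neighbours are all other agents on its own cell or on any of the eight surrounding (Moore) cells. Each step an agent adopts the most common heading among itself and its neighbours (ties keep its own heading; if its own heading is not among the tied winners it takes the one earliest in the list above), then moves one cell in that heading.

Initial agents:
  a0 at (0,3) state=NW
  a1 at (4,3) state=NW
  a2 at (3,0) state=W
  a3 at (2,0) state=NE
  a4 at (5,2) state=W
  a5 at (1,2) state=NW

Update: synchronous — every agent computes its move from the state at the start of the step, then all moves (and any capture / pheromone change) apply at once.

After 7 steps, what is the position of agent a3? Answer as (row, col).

(1, 3)

t=1: a0@(5,2):NW a1@(4,2):W a2@(3,3):W a3@(1,1):NE a4@(4,1):NW a5@(0,1):NW
t=2: a0@(4,1):NW a1@(4,1):W a2@(3,2):W a3@(0,2):NE a4@(3,0):NW a5@(5,0):NW
t=3: a0@(3,0):NW a1@(3,0):NW a2@(3,1):W a3@(5,3):NE a4@(2,3):NW a5@(4,3):NW
t=4: a0@(2,3):NW a1@(2,3):NW a2@(2,0):NW a3@(4,0):NE a4@(1,2):NW a5@(3,2):NW
t=5: a0@(1,2):NW a1@(1,2):NW a2@(1,3):NW a3@(3,1):NE a4@(0,1):NW a5@(2,1):NW
t=6: a0@(0,1):NW a1@(0,1):NW a2@(0,2):NW a3@(2,2):NE a4@(5,0):NW a5@(1,0):NW
t=7: a0@(5,0):NW a1@(5,0):NW a2@(5,1):NW a3@(1,3):NE a4@(4,3):NW a5@(0,3):NW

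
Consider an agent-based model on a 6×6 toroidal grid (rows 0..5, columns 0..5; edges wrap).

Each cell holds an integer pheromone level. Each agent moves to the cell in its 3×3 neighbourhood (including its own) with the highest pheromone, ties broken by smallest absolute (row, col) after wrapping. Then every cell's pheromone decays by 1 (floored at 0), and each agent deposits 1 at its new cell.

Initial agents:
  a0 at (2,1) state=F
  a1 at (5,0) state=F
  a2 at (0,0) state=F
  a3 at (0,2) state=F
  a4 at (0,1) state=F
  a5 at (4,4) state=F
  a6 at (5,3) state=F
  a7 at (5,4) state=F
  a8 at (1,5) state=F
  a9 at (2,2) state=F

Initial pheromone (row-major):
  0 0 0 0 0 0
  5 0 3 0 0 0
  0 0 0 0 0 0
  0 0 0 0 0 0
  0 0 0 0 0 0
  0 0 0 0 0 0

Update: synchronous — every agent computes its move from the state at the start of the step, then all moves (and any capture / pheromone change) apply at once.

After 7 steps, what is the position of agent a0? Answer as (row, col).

t=1: a0@(1,0) a1@(0,0) a2@(1,0) a3@(1,2) a4@(1,0) a5@(3,3) a6@(0,2) a7@(0,3) a8@(1,0) a9@(1,2) | pheromone: 1 0 1 1 0 0 / 8 0 4 0 0 0 / 0 0 0 0 0 0 / 0 0 0 1 0 0 / 0 0 0 0 0 0 / 0 0 0 0 0 0
t=2: a0@(1,0) a1@(1,0) a2@(1,0) a3@(1,2) a4@(1,0) a5@(3,3) a6@(1,2) a7@(1,2) a8@(1,0) a9@(1,2) | pheromone: 0 0 0 0 0 0 / 12 0 7 0 0 0 / 0 0 0 0 0 0 / 0 0 0 1 0 0 / 0 0 0 0 0 0 / 0 0 0 0 0 0
t=3: a0@(1,0) a1@(1,0) a2@(1,0) a3@(1,2) a4@(1,0) a5@(3,3) a6@(1,2) a7@(1,2) a8@(1,0) a9@(1,2) | pheromone: 0 0 0 0 0 0 / 16 0 10 0 0 0 / 0 0 0 0 0 0 / 0 0 0 1 0 0 / 0 0 0 0 0 0 / 0 0 0 0 0 0
t=4: a0@(1,0) a1@(1,0) a2@(1,0) a3@(1,2) a4@(1,0) a5@(3,3) a6@(1,2) a7@(1,2) a8@(1,0) a9@(1,2) | pheromone: 0 0 0 0 0 0 / 20 0 13 0 0 0 / 0 0 0 0 0 0 / 0 0 0 1 0 0 / 0 0 0 0 0 0 / 0 0 0 0 0 0
t=5: a0@(1,0) a1@(1,0) a2@(1,0) a3@(1,2) a4@(1,0) a5@(3,3) a6@(1,2) a7@(1,2) a8@(1,0) a9@(1,2) | pheromone: 0 0 0 0 0 0 / 24 0 16 0 0 0 / 0 0 0 0 0 0 / 0 0 0 1 0 0 / 0 0 0 0 0 0 / 0 0 0 0 0 0
t=6: a0@(1,0) a1@(1,0) a2@(1,0) a3@(1,2) a4@(1,0) a5@(3,3) a6@(1,2) a7@(1,2) a8@(1,0) a9@(1,2) | pheromone: 0 0 0 0 0 0 / 28 0 19 0 0 0 / 0 0 0 0 0 0 / 0 0 0 1 0 0 / 0 0 0 0 0 0 / 0 0 0 0 0 0
t=7: a0@(1,0) a1@(1,0) a2@(1,0) a3@(1,2) a4@(1,0) a5@(3,3) a6@(1,2) a7@(1,2) a8@(1,0) a9@(1,2) | pheromone: 0 0 0 0 0 0 / 32 0 22 0 0 0 / 0 0 0 0 0 0 / 0 0 0 1 0 0 / 0 0 0 0 0 0 / 0 0 0 0 0 0

(1, 0)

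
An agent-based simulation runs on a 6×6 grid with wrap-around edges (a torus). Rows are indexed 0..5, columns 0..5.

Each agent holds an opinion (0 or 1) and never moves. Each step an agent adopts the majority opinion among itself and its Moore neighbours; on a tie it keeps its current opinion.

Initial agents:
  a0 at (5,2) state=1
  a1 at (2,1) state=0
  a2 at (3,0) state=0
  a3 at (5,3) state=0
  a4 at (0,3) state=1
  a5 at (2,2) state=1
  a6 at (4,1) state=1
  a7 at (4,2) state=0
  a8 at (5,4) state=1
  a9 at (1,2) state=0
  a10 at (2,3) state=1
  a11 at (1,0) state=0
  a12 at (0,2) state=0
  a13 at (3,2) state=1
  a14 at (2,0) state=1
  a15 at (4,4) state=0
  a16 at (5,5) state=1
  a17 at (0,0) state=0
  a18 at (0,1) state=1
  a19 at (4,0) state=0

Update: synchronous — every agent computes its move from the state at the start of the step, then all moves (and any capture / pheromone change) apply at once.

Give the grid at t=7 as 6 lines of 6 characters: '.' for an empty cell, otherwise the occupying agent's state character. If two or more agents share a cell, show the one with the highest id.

0011..
0.1...
0011..
0.1...
011.0.
..1100

t=1: a0@(5,2):1 a1@(2,1):0 a2@(3,0):0 a3@(5,3):0 a4@(0,3):1 a5@(2,2):1 a6@(4,1):1 a7@(4,2):1 a8@(5,4):1 a9@(1,2):1 a10@(2,3):1 a11@(1,0):0 a12@(0,2):0 a13@(3,2):1 a14@(2,0):0 a15@(4,4):0 a16@(5,5):0 a17@(0,0):0 a18@(0,1):0 a19@(4,0):0
t=2: a0@(5,2):1 a1@(2,1):0 a2@(3,0):0 a3@(5,3):1 a4@(0,3):1 a5@(2,2):1 a6@(4,1):1 a7@(4,2):1 a8@(5,4):0 a9@(1,2):1 a10@(2,3):1 a11@(1,0):0 a12@(0,2):0 a13@(3,2):1 a14@(2,0):0 a15@(4,4):0 a16@(5,5):0 a17@(0,0):0 a18@(0,1):0 a19@(4,0):0
t=3: a0@(5,2):1 a1@(2,1):0 a2@(3,0):0 a3@(5,3):1 a4@(0,3):1 a5@(2,2):1 a6@(4,1):1 a7@(4,2):1 a8@(5,4):0 a9@(1,2):1 a10@(2,3):1 a11@(1,0):0 a12@(0,2):1 a13@(3,2):1 a14@(2,0):0 a15@(4,4):0 a16@(5,5):0 a17@(0,0):0 a18@(0,1):0 a19@(4,0):0
t=4: (unchanged — steady state)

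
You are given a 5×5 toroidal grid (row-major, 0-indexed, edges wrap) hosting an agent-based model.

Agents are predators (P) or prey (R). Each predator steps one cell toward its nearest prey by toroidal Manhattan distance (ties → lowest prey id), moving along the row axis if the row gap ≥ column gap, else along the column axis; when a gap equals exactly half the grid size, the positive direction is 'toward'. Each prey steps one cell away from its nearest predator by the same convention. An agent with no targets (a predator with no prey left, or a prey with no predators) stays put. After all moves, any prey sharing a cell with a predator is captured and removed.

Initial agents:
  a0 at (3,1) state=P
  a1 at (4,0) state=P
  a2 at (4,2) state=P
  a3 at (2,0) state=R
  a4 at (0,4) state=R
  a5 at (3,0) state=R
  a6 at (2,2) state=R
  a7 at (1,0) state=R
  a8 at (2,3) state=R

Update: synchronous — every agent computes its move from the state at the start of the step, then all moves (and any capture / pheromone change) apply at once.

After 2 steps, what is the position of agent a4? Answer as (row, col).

(0, 4)

t=1: a0@(3,0):P a1@(3,0):P a2@(3,2):P a3@(1,0):R a4@(1,4):R a5@(3,4):R a6@(1,2):R a7@(2,0):R a8@(2,4):R
t=2: a0@(3,4):P a1@(3,4):P a2@(3,3):P a3@(0,0):R a4@(0,4):R a6@(0,2):R a7@(1,0):R a8@(1,4):R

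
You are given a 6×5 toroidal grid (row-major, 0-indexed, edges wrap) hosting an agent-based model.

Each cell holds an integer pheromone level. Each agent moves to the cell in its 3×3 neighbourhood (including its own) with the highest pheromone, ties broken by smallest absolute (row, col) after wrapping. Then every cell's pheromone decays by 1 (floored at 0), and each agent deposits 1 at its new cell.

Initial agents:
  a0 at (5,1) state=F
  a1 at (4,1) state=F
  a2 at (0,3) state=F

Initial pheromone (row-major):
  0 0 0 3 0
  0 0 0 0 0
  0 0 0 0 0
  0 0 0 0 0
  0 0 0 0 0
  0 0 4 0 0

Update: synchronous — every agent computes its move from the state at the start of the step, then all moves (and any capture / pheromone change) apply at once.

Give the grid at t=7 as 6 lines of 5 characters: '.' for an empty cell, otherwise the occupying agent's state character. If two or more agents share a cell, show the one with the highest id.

t=1: a0@(5,2) a1@(5,2) a2@(5,2) | pheromone: 0 0 0 2 0 / 0 0 0 0 0 / 0 0 0 0 0 / 0 0 0 0 0 / 0 0 0 0 0 / 0 0 6 0 0
t=2: a0@(5,2) a1@(5,2) a2@(5,2) | pheromone: 0 0 0 1 0 / 0 0 0 0 0 / 0 0 0 0 0 / 0 0 0 0 0 / 0 0 0 0 0 / 0 0 8 0 0
t=3: a0@(5,2) a1@(5,2) a2@(5,2) | pheromone: 0 0 0 0 0 / 0 0 0 0 0 / 0 0 0 0 0 / 0 0 0 0 0 / 0 0 0 0 0 / 0 0 10 0 0
t=4: a0@(5,2) a1@(5,2) a2@(5,2) | pheromone: 0 0 0 0 0 / 0 0 0 0 0 / 0 0 0 0 0 / 0 0 0 0 0 / 0 0 0 0 0 / 0 0 12 0 0
t=5: a0@(5,2) a1@(5,2) a2@(5,2) | pheromone: 0 0 0 0 0 / 0 0 0 0 0 / 0 0 0 0 0 / 0 0 0 0 0 / 0 0 0 0 0 / 0 0 14 0 0
t=6: a0@(5,2) a1@(5,2) a2@(5,2) | pheromone: 0 0 0 0 0 / 0 0 0 0 0 / 0 0 0 0 0 / 0 0 0 0 0 / 0 0 0 0 0 / 0 0 16 0 0
t=7: a0@(5,2) a1@(5,2) a2@(5,2) | pheromone: 0 0 0 0 0 / 0 0 0 0 0 / 0 0 0 0 0 / 0 0 0 0 0 / 0 0 0 0 0 / 0 0 18 0 0

.....
.....
.....
.....
.....
..F..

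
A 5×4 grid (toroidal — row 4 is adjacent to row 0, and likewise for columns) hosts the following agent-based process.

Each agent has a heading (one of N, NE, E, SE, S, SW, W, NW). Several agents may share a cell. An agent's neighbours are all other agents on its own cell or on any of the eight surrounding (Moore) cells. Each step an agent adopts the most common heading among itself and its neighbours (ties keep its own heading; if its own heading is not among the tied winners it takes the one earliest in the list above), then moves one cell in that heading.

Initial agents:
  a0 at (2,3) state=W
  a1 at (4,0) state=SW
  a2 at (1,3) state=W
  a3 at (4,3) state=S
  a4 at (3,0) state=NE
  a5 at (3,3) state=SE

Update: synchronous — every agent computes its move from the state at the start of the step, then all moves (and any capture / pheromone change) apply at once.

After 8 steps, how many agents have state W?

6

t=1: a0@(2,2):W a1@(0,3):SW a2@(1,2):W a3@(0,3):S a4@(2,1):NE a5@(4,0):SE
t=2: a0@(2,1):W a1@(1,2):SW a2@(1,1):W a3@(1,3):S a4@(2,0):W a5@(0,1):SE
t=3: a0@(2,0):W a1@(1,1):W a2@(1,0):W a3@(2,3):S a4@(2,3):W a5@(1,2):SE
t=4: a0@(2,3):W a1@(1,0):W a2@(1,3):W a3@(2,2):W a4@(2,2):W a5@(1,1):W
t=5: a0@(2,2):W a1@(1,3):W a2@(1,2):W a3@(2,1):W a4@(2,1):W a5@(1,0):W
t=6: a0@(2,1):W a1@(1,2):W a2@(1,1):W a3@(2,0):W a4@(2,0):W a5@(1,3):W
t=7: a0@(2,0):W a1@(1,1):W a2@(1,0):W a3@(2,3):W a4@(2,3):W a5@(1,2):W
t=8: a0@(2,3):W a1@(1,0):W a2@(1,3):W a3@(2,2):W a4@(2,2):W a5@(1,1):W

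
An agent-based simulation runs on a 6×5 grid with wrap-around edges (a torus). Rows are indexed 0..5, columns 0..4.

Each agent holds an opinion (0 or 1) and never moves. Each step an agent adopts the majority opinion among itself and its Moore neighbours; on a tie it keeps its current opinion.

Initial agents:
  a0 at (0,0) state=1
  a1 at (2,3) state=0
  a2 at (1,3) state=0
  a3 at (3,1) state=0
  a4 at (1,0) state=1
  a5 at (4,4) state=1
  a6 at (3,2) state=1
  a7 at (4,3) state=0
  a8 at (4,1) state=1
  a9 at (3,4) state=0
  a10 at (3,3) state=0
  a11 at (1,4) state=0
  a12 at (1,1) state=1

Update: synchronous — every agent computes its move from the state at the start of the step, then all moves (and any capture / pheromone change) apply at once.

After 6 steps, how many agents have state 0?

8

t=1: a0@(0,0):1 a1@(2,3):0 a2@(1,3):0 a3@(3,1):1 a4@(1,0):1 a5@(4,4):0 a6@(3,2):0 a7@(4,3):0 a8@(4,1):1 a9@(3,4):0 a10@(3,3):0 a11@(1,4):0 a12@(1,1):1
t=2: (unchanged — steady state)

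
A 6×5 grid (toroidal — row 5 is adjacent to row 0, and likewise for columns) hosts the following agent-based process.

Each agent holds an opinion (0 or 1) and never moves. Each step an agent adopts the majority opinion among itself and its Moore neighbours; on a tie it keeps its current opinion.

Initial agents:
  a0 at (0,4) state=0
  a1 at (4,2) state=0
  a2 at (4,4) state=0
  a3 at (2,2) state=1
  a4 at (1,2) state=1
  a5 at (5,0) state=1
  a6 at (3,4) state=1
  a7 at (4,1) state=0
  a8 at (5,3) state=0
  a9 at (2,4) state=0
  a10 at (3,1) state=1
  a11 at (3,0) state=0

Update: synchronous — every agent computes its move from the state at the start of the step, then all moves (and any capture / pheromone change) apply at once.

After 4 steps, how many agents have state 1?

2

t=1: a0@(0,4):0 a1@(4,2):0 a2@(4,4):0 a3@(2,2):1 a4@(1,2):1 a5@(5,0):0 a6@(3,4):0 a7@(4,1):0 a8@(5,3):0 a9@(2,4):0 a10@(3,1):0 a11@(3,0):0
t=2: (unchanged — steady state)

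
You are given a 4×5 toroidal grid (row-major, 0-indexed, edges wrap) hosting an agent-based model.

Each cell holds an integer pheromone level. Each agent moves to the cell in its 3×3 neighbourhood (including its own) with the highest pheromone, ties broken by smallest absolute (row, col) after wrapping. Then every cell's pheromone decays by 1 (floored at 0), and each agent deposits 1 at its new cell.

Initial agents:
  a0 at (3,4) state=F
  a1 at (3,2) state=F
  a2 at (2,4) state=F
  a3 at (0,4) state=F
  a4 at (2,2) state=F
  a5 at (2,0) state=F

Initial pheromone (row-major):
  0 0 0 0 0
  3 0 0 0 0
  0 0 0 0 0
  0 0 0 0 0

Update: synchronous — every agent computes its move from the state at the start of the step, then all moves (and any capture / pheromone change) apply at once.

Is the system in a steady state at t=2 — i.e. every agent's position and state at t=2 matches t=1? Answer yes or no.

t=1: a0@(0,0) a1@(0,1) a2@(1,0) a3@(1,0) a4@(1,1) a5@(1,0) | pheromone: 1 1 0 0 0 / 5 1 0 0 0 / 0 0 0 0 0 / 0 0 0 0 0
t=2: a0@(1,0) a1@(1,0) a2@(1,0) a3@(1,0) a4@(1,0) a5@(1,0) | pheromone: 0 0 0 0 0 / 10 0 0 0 0 / 0 0 0 0 0 / 0 0 0 0 0

no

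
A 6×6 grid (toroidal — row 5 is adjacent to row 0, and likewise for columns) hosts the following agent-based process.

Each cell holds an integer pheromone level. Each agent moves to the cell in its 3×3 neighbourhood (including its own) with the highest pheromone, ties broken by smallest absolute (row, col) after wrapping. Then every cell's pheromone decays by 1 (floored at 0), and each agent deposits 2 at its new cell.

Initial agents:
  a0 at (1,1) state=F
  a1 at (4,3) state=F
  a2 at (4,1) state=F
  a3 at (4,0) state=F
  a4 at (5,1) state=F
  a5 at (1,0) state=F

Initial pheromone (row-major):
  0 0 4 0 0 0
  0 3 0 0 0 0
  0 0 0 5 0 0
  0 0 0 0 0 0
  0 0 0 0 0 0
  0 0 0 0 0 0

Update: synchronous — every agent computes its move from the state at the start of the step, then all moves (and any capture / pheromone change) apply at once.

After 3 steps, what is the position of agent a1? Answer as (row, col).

(2, 3)

t=1: a0@(0,2) a1@(3,2) a2@(3,0) a3@(3,0) a4@(0,2) a5@(1,1) | pheromone: 0 0 7 0 0 0 / 0 4 0 0 0 0 / 0 0 0 4 0 0 / 4 0 2 0 0 0 / 0 0 0 0 0 0 / 0 0 0 0 0 0
t=2: a0@(0,2) a1@(2,3) a2@(3,0) a3@(3,0) a4@(0,2) a5@(0,2) | pheromone: 0 0 12 0 0 0 / 0 3 0 0 0 0 / 0 0 0 5 0 0 / 7 0 1 0 0 0 / 0 0 0 0 0 0 / 0 0 0 0 0 0
t=3: a0@(0,2) a1@(2,3) a2@(3,0) a3@(3,0) a4@(0,2) a5@(0,2) | pheromone: 0 0 17 0 0 0 / 0 2 0 0 0 0 / 0 0 0 6 0 0 / 10 0 0 0 0 0 / 0 0 0 0 0 0 / 0 0 0 0 0 0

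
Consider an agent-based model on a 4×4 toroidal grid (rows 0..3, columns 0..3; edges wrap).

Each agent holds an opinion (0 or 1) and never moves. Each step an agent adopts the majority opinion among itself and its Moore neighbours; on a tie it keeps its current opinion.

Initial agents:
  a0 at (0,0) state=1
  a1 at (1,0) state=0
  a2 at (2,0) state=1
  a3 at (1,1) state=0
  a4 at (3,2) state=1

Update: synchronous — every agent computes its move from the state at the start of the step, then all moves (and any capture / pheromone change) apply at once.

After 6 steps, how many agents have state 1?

1

t=1: a0@(0,0):0 a1@(1,0):0 a2@(2,0):0 a3@(1,1):0 a4@(3,2):1
t=2: (unchanged — steady state)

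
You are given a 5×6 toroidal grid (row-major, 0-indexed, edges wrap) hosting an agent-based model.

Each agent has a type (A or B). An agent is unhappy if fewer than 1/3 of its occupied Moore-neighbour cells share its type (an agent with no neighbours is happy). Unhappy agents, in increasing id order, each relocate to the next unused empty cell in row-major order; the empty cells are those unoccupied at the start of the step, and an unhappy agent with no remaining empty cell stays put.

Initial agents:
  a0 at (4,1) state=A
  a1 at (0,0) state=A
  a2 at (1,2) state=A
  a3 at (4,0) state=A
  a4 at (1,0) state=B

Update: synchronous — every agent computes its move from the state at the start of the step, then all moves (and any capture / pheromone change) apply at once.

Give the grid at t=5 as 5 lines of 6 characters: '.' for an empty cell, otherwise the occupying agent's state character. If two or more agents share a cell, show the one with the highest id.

t=1: a0@(4,1):A a1@(0,0):A a2@(1,2):A a3@(4,0):A a4@(0,1):B
t=2: a0@(4,1):A a1@(0,0):A a2@(0,2):A a3@(4,0):A a4@(0,3):B
t=3: a0@(4,1):A a1@(0,0):A a2@(0,2):A a3@(4,0):A a4@(0,1):B
t=4: a0@(4,1):A a1@(0,0):A a2@(0,2):A a3@(4,0):A a4@(0,3):B
t=5: a0@(4,1):A a1@(0,0):A a2@(0,2):A a3@(4,0):A a4@(0,1):B

ABA...
......
......
......
AA....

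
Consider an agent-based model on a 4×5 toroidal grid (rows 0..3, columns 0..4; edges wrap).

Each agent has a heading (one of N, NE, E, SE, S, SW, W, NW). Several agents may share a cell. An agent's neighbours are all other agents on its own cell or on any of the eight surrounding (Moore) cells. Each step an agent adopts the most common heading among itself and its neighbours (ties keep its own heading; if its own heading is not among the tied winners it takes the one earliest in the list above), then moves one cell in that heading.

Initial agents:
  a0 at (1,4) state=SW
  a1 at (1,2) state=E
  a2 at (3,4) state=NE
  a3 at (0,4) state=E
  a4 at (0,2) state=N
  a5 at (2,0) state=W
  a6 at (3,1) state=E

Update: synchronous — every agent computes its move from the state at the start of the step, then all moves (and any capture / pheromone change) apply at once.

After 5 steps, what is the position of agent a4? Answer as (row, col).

t=1: a0@(2,3):SW a1@(1,3):E a2@(2,0):NE a3@(0,0):E a4@(0,3):E a5@(2,4):W a6@(3,2):E
t=2: a0@(2,4):E a1@(1,4):E a2@(1,1):NE a3@(0,1):E a4@(0,4):E a5@(2,3):W a6@(3,3):E
t=3: a0@(2,0):E a1@(1,0):E a2@(0,2):NE a3@(0,2):E a4@(0,0):E a5@(2,4):E a6@(3,4):E
t=4: a0@(2,1):E a1@(1,1):E a2@(3,3):NE a3@(0,3):E a4@(0,1):E a5@(2,0):E a6@(3,0):E
t=5: a0@(2,2):E a1@(1,2):E a2@(2,4):NE a3@(0,4):E a4@(0,2):E a5@(2,1):E a6@(3,1):E

(0, 2)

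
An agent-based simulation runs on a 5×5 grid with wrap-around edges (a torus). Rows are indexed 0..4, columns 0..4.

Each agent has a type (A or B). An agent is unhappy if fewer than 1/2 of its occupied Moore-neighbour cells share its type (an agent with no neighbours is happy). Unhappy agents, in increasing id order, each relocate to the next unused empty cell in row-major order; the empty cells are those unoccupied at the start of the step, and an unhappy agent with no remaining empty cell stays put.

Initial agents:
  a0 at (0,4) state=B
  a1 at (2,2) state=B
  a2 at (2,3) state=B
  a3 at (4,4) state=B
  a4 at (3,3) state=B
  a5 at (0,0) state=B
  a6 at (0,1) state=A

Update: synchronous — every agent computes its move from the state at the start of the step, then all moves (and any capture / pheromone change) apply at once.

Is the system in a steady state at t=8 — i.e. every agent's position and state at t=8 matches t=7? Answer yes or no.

t=1: a0@(0,4):B a1@(2,2):B a2@(2,3):B a3@(4,4):B a4@(3,3):B a5@(0,0):B a6@(0,2):A
t=2: (unchanged — steady state)

yes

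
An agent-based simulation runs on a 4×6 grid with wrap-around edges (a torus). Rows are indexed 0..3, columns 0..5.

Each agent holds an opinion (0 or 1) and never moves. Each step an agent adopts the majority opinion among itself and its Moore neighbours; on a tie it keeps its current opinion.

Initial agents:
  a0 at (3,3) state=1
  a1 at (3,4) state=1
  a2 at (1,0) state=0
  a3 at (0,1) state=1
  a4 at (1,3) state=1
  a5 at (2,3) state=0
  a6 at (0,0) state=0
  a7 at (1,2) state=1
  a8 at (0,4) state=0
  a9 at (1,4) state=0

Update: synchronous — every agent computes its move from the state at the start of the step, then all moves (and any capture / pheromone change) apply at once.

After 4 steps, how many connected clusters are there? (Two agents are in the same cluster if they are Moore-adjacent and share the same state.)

t=1: a0@(3,3):1 a1@(3,4):1 a2@(1,0):0 a3@(0,1):1 a4@(1,3):0 a5@(2,3):1 a6@(0,0):0 a7@(1,2):1 a8@(0,4):1 a9@(1,4):0
t=2: a0@(3,3):1 a1@(3,4):1 a2@(1,0):0 a3@(0,1):1 a4@(1,3):1 a5@(2,3):1 a6@(0,0):0 a7@(1,2):1 a8@(0,4):1 a9@(1,4):0
t=3: a0@(3,3):1 a1@(3,4):1 a2@(1,0):0 a3@(0,1):1 a4@(1,3):1 a5@(2,3):1 a6@(0,0):0 a7@(1,2):1 a8@(0,4):1 a9@(1,4):1
t=4: (unchanged — steady state)

2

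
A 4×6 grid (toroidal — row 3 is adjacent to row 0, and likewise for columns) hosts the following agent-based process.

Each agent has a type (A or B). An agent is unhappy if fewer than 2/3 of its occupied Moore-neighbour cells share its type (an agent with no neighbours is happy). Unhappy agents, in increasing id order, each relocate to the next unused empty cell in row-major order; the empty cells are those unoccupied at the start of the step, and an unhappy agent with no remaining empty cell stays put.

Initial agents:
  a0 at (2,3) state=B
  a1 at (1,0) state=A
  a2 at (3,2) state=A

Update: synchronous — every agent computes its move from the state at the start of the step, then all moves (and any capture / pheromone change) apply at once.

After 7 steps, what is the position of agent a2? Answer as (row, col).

t=1: a0@(0,0):B a1@(1,0):A a2@(0,1):A
t=2: a0@(0,2):B a1@(0,3):A a2@(0,4):A
t=3: a0@(0,0):B a1@(0,1):A a2@(0,4):A
t=4: a0@(0,2):B a1@(0,3):A a2@(0,4):A
t=5: a0@(0,0):B a1@(0,1):A a2@(0,4):A
t=6: a0@(0,2):B a1@(0,3):A a2@(0,4):A
t=7: a0@(0,0):B a1@(0,1):A a2@(0,4):A

(0, 4)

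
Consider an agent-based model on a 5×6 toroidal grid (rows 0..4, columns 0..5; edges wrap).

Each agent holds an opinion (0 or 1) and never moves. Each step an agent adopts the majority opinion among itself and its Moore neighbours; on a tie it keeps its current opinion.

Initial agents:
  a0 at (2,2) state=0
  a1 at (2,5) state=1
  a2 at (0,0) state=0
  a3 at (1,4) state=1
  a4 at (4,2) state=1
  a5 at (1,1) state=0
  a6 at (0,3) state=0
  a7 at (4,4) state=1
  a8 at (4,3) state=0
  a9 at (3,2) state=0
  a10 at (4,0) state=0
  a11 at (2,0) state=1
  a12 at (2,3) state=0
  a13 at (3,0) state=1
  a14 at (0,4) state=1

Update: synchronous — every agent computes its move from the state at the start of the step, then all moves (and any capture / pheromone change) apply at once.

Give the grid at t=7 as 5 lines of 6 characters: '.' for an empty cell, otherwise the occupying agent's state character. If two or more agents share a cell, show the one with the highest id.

0..11.
.0..1.
1.00.1
1.0...
0.001.

t=1: a0@(2,2):0 a1@(2,5):1 a2@(0,0):0 a3@(1,4):1 a4@(4,2):0 a5@(1,1):0 a6@(0,3):1 a7@(4,4):1 a8@(4,3):0 a9@(3,2):0 a10@(4,0):0 a11@(2,0):1 a12@(2,3):0 a13@(3,0):1 a14@(0,4):1
t=2: (unchanged — steady state)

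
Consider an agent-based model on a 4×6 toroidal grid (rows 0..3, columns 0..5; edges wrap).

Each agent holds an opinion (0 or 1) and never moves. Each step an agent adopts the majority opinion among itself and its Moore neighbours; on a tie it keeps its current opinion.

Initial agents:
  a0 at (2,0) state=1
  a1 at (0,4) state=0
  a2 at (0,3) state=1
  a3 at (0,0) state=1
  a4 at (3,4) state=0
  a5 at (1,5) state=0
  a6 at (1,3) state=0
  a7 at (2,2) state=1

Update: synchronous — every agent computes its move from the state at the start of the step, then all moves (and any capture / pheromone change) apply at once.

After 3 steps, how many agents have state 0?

5

t=1: a0@(2,0):1 a1@(0,4):0 a2@(0,3):0 a3@(0,0):1 a4@(3,4):0 a5@(1,5):0 a6@(1,3):0 a7@(2,2):1
t=2: (unchanged — steady state)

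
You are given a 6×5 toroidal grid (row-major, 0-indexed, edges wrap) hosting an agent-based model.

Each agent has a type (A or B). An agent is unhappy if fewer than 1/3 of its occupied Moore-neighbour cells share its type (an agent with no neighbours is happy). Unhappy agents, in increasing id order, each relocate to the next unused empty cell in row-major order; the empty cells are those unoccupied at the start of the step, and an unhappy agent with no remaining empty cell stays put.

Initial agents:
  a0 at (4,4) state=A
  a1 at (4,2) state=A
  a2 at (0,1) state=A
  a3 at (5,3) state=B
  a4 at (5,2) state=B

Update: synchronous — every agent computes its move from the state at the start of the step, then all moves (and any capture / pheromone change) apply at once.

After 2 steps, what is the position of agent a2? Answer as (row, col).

t=1: a0@(0,0):A a1@(0,2):A a2@(0,3):A a3@(5,3):B a4@(5,2):B
t=2: (unchanged — steady state)

(0, 3)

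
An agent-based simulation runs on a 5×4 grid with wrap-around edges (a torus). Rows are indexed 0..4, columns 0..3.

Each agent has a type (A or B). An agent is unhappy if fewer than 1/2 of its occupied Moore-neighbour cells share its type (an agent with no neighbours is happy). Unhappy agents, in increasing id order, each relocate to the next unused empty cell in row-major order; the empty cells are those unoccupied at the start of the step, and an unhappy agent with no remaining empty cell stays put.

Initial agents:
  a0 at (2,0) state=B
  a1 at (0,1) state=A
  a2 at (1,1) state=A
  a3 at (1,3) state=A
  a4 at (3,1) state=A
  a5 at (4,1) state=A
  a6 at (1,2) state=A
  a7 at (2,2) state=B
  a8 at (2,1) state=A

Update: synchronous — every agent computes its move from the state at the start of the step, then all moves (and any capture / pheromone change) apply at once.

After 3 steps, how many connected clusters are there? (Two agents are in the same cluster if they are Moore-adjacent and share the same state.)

t=1: a0@(0,0):B a1@(0,1):A a2@(1,1):A a3@(0,2):A a4@(3,1):A a5@(4,1):A a6@(1,2):A a7@(0,3):B a8@(2,1):A
t=2: a0@(1,0):B a1@(0,1):A a2@(1,1):A a3@(0,2):A a4@(3,1):A a5@(4,1):A a6@(1,2):A a7@(1,3):B a8@(2,1):A
t=3: a0@(0,0):B a1@(0,1):A a2@(1,1):A a3@(0,2):A a4@(3,1):A a5@(4,1):A a6@(1,2):A a7@(0,3):B a8@(2,1):A

2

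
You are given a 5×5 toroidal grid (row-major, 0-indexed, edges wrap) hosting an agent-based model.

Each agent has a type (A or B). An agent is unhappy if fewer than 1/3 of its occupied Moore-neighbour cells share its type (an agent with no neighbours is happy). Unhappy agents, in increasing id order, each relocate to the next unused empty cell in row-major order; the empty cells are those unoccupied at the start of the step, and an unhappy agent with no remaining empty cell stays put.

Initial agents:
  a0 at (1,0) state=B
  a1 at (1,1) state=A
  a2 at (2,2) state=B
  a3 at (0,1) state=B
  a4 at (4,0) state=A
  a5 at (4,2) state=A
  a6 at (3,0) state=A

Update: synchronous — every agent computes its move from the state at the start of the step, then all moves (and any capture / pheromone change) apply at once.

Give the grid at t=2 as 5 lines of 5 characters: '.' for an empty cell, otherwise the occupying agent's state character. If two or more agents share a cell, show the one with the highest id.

t=1: a0@(1,0):B a1@(0,0):A a2@(0,2):B a3@(0,3):B a4@(4,0):A a5@(0,4):A a6@(3,0):A
t=2: a0@(0,1):B a1@(0,0):A a2@(0,2):B a3@(0,3):B a4@(4,0):A a5@(0,4):A a6@(3,0):A

ABBBA
.....
.....
A....
A....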